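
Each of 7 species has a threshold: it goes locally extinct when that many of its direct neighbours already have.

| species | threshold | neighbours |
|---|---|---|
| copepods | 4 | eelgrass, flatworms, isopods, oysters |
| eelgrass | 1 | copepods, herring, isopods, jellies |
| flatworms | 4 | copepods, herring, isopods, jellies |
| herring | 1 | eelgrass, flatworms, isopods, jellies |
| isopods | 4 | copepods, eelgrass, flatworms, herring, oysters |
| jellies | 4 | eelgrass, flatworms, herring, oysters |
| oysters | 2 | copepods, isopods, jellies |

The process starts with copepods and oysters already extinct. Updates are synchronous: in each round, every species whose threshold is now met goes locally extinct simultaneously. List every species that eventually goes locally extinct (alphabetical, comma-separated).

copepods, eelgrass, herring, isopods, oysters

Round 1 — copepods, oysters go locally extinct (initial).
Round 2 — checking thresholds:
  eelgrass: 1 of 4 neighbours ≥ 1, goes locally extinct.
  flatworms: 1 of 4 neighbours < 4, not yet.
  isopods: 2 of 5 neighbours < 4, not yet.
  jellies: 1 of 4 neighbours < 4, not yet.
Round 3 — checking thresholds:
  flatworms: 1 of 4 neighbours < 4, not yet.
  herring: 1 of 4 neighbours ≥ 1, goes locally extinct.
  isopods: 3 of 5 neighbours < 4, not yet.
  jellies: 2 of 4 neighbours < 4, not yet.
Round 4 — checking thresholds:
  flatworms: 2 of 4 neighbours < 4, not yet.
  isopods: 4 of 5 neighbours ≥ 4, goes locally extinct.
  jellies: 3 of 4 neighbours < 4, not yet.
Round 5 — no new extinctions; cascade stops.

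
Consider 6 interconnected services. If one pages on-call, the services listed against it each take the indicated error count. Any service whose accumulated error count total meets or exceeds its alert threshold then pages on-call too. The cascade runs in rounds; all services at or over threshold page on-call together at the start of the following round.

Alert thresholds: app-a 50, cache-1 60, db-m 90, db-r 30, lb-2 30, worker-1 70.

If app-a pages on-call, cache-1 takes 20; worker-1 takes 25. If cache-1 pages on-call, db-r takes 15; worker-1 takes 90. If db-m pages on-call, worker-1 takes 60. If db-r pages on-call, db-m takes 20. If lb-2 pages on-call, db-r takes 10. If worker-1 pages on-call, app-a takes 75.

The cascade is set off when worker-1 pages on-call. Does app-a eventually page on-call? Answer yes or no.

yes

Round 1 — worker-1 pages on-call (initial).
  app-a: +75 → 75 ≥ 50
Round 2 — app-a pages on-call.
  cache-1: +20 → 20 < 60
No further pages.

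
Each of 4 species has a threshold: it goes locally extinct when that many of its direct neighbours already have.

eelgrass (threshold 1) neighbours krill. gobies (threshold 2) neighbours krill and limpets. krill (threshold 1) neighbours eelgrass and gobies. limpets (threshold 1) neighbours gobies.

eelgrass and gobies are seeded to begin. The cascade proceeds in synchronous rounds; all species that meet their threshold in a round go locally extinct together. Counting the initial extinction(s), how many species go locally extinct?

Round 1 — eelgrass, gobies go locally extinct (initial).
Round 2 — checking thresholds:
  krill: 2 of 2 neighbours ≥ 1, goes locally extinct.
  limpets: 1 of 1 neighbours ≥ 1, goes locally extinct.
Round 3 — no new extinctions; cascade stops.

4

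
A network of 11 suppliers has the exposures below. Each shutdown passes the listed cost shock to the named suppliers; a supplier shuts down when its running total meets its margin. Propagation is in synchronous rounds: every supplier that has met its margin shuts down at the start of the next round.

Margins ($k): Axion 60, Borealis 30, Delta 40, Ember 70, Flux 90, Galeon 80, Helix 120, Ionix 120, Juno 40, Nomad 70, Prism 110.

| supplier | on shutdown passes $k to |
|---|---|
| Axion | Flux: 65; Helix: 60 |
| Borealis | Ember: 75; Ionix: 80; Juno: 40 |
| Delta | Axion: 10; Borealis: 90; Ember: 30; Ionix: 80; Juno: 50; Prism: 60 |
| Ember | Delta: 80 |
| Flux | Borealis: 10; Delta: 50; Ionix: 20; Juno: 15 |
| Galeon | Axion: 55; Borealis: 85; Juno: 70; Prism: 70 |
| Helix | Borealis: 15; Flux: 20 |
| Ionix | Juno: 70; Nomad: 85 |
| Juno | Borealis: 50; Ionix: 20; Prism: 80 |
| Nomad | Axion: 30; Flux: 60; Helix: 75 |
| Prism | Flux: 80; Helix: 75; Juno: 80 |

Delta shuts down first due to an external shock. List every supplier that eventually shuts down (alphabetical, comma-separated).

Borealis, Delta, Ember, Flux, Helix, Ionix, Juno, Nomad, Prism

Round 1 — Delta shuts down (initial).
  Axion: +10 → 10 < 60
  Borealis: +90 → 90 ≥ 30
  Ember: +30 → 30 < 70
  Ionix: +80 → 80 < 120
  Juno: +50 → 50 ≥ 40
  Prism: +60 → 60 < 110
Round 2 — Borealis, Juno shut down.
  Ember: +75 → 105 ≥ 70
  Ionix: +80+20 → 180 ≥ 120
  Prism: +80 → 140 ≥ 110
Round 3 — Ember, Ionix, Prism shut down.
  Flux: +80 → 80 < 90
  Helix: +75 → 75 < 120
  Nomad: +85 → 85 ≥ 70
Round 4 — Nomad shuts down.
  Axion: +30 → 40 < 60
  Flux: +60 → 140 ≥ 90
  Helix: +75 → 150 ≥ 120
Round 5 — Flux, Helix shut down.
No further shutdowns.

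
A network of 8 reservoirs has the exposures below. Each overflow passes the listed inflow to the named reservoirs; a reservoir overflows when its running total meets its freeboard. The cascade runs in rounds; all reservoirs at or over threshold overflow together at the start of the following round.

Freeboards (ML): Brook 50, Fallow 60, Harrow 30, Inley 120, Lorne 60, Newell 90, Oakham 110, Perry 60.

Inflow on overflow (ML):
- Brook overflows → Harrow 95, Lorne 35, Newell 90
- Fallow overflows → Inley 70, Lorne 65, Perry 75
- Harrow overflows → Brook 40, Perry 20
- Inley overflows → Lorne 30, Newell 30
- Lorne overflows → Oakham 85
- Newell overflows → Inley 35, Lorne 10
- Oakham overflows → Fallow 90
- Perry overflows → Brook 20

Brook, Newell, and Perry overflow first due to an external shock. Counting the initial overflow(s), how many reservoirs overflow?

Round 1 — Brook, Newell, Perry overflow (initial).
  Harrow: +95 → 95 ≥ 30
  Inley: +35 → 35 < 120
  Lorne: +35+10 → 45 < 60
Round 2 — Harrow overflows.
No further overflows.

4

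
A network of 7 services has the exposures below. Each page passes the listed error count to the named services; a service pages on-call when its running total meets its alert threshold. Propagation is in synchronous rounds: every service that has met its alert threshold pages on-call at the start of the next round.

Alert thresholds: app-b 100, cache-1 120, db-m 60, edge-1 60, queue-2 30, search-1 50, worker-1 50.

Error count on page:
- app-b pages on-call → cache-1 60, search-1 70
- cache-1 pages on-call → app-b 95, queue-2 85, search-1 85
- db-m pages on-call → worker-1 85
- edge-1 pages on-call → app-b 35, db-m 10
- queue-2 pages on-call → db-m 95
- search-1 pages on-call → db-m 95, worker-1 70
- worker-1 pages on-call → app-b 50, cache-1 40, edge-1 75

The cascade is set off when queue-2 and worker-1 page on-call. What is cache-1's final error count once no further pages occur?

40

Round 1 — queue-2, worker-1 page on-call (initial).
  app-b: +50 → 50 < 100
  cache-1: +40 → 40 < 120
  db-m: +95 → 95 ≥ 60
  edge-1: +75 → 75 ≥ 60
Round 2 — db-m, edge-1 page on-call.
  app-b: +35 → 85 < 100
No further pages.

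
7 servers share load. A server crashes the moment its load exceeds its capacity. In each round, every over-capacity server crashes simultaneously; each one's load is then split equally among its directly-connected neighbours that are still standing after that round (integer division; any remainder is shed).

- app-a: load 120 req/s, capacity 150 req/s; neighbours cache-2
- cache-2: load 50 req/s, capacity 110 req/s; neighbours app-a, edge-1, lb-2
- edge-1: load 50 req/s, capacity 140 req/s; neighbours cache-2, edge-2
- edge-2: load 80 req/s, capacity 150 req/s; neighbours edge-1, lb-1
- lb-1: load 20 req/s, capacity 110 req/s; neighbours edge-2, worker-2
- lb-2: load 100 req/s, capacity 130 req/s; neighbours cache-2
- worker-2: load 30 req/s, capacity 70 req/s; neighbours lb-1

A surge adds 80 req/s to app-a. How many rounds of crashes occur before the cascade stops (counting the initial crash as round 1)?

Round 1 — app-a at 200 > 150. app-a crashes.
  app-a sheds 200 req/s to cache-2: 200 each.
    cache-2: 50+200 = 250 > 110
Round 2 — cache-2 crashes.
  cache-2 sheds 250 req/s to edge-1, lb-2: 125 each.
    edge-1: 50+125 = 175 > 140
    lb-2: 100+125 = 225 > 130
Round 3 — edge-1, lb-2 crash.
  edge-1 sheds 175 req/s to edge-2: 175 each.
    edge-2: 80+175 = 255 > 150
  lb-2 sheds 225 req/s: no online neighbours, lost.
Round 4 — edge-2 crashes.
  edge-2 sheds 255 req/s to lb-1: 255 each.
    lb-1: 20+255 = 275 > 110
Round 5 — lb-1 crashes.
  lb-1 sheds 275 req/s to worker-2: 275 each.
    worker-2: 30+275 = 305 > 70
Round 6 — worker-2 crashes.
  worker-2 sheds 305 req/s: no online neighbours, lost.
No further crashes.

6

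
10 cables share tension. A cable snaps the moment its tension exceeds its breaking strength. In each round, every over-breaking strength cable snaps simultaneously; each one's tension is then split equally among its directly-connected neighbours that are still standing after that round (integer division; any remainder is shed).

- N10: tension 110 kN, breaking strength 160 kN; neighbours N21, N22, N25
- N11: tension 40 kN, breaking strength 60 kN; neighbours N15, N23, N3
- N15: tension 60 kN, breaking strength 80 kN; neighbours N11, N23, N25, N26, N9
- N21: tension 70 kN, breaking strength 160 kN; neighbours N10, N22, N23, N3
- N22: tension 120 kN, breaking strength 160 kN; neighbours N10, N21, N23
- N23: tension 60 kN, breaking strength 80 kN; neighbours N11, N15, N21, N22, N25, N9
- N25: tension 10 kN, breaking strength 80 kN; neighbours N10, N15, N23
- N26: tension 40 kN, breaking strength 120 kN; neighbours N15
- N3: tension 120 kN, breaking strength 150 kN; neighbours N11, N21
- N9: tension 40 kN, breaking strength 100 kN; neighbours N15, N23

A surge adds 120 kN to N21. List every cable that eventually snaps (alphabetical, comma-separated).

Round 1 — N21 at 190 > 160. N21 snaps.
  N21 sheds 190 kN to N10, N22, N23, N3: 47 each (2 lost).
    N10: 110+47 = 157 ≤ 160
    N22: 120+47 = 167 > 160
    N23: 60+47 = 107 > 80
    N3: 120+47 = 167 > 150
Round 2 — N22, N23, N3 snap.
  N22 sheds 167 kN to N10: 167 each.
    N10: 157+167 = 324 > 160
  N23 sheds 107 kN to N11, N15, N25, N9: 26 each (3 lost).
    N11: 40+26 = 66 > 60
    N15: 60+26 = 86 > 80
    N25: 10+26 = 36 ≤ 80
    N9: 40+26 = 66 ≤ 100
  N3 sheds 167 kN to N11: 167 each.
    N11: 66+167 = 233 > 60
Round 3 — N10, N11, N15 snap.
  N10 sheds 324 kN to N25: 324 each.
    N25: 36+324 = 360 > 80
  N11 sheds 233 kN: no online neighbours, lost.
  N15 sheds 86 kN to N25, N26, N9: 28 each (2 lost).
    N25: 360+28 = 388 > 80
    N26: 40+28 = 68 ≤ 120
    N9: 66+28 = 94 ≤ 100
Round 4 — N25 snaps.
  N25 sheds 388 kN: no online neighbours, lost.
No further breaks.

N10, N11, N15, N21, N22, N23, N25, N3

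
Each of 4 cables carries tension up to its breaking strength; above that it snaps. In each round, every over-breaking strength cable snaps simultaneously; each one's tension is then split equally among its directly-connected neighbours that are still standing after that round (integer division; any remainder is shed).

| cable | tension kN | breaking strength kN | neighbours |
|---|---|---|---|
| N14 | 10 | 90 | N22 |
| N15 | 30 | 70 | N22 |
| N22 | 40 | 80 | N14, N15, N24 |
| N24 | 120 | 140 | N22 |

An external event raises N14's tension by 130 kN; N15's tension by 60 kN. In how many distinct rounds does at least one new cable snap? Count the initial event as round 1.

3

Round 1 — N14 at 140 > 90; N15 at 90 > 70. N14, N15 snap.
  N14 sheds 140 kN to N22: 140 each.
    N22: 40+140 = 180 > 80
  N15 sheds 90 kN to N22: 90 each.
    N22: 180+90 = 270 > 80
Round 2 — N22 snaps.
  N22 sheds 270 kN to N24: 270 each.
    N24: 120+270 = 390 > 140
Round 3 — N24 snaps.
  N24 sheds 390 kN: no online neighbours, lost.
No further breaks.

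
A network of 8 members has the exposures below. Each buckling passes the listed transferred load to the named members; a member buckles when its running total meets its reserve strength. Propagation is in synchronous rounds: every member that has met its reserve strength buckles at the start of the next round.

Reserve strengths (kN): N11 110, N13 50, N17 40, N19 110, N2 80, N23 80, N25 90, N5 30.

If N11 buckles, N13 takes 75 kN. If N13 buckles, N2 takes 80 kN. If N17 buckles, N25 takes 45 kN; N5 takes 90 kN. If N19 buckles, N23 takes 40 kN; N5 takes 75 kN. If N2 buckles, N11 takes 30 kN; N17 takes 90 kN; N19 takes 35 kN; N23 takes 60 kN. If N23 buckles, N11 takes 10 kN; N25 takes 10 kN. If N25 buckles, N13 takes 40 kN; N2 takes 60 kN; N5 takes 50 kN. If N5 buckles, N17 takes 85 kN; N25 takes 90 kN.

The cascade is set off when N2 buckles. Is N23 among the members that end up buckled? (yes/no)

Round 1 — N2 buckles (initial).
  N11: +30 → 30 < 110
  N17: +90 → 90 ≥ 40
  N19: +35 → 35 < 110
  N23: +60 → 60 < 80
Round 2 — N17 buckles.
  N25: +45 → 45 < 90
  N5: +90 → 90 ≥ 30
Round 3 — N5 buckles.
  N25: +90 → 135 ≥ 90
Round 4 — N25 buckles.
  N13: +40 → 40 < 50
No further bucklings.

no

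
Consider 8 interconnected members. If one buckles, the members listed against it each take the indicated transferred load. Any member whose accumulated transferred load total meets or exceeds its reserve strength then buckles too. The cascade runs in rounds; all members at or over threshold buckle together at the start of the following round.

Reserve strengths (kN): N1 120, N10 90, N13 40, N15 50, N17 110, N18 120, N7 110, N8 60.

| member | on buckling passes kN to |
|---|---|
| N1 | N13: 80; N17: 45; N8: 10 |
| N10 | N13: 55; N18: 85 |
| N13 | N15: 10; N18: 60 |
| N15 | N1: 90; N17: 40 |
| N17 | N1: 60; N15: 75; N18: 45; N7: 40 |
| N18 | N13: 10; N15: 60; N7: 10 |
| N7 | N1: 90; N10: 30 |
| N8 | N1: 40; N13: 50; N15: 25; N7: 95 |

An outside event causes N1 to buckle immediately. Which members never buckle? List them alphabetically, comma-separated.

Round 1 — N1 buckles (initial).
  N13: +80 → 80 ≥ 40
  N17: +45 → 45 < 110
  N8: +10 → 10 < 60
Round 2 — N13 buckles.
  N15: +10 → 10 < 50
  N18: +60 → 60 < 120
No further bucklings.

N10, N15, N17, N18, N7, N8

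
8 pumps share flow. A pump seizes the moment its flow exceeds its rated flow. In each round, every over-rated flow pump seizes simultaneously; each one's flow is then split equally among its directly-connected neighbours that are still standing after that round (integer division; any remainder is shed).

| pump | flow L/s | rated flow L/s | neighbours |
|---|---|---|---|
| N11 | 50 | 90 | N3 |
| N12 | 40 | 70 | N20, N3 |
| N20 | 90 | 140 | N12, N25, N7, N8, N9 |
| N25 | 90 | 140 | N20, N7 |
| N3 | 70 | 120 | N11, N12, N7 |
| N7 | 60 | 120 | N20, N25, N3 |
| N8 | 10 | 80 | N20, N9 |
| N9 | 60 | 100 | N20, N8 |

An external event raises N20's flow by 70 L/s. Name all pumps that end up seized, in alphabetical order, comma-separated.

N11, N12, N20, N25, N3, N7

Round 1 — N20 at 160 > 140. N20 seizes.
  N20 sheds 160 L/s to N12, N25, N7, N8, N9: 32 each.
    N12: 40+32 = 72 > 70
    N25: 90+32 = 122 ≤ 140
    N7: 60+32 = 92 ≤ 120
    N8: 10+32 = 42 ≤ 80
    N9: 60+32 = 92 ≤ 100
Round 2 — N12 seizes.
  N12 sheds 72 L/s to N3: 72 each.
    N3: 70+72 = 142 > 120
Round 3 — N3 seizes.
  N3 sheds 142 L/s to N11, N7: 71 each.
    N11: 50+71 = 121 > 90
    N7: 92+71 = 163 > 120
Round 4 — N11, N7 seize.
  N11 sheds 121 L/s: no online neighbours, lost.
  N7 sheds 163 L/s to N25: 163 each.
    N25: 122+163 = 285 > 140
Round 5 — N25 seizes.
  N25 sheds 285 L/s: no online neighbours, lost.
No further seizures.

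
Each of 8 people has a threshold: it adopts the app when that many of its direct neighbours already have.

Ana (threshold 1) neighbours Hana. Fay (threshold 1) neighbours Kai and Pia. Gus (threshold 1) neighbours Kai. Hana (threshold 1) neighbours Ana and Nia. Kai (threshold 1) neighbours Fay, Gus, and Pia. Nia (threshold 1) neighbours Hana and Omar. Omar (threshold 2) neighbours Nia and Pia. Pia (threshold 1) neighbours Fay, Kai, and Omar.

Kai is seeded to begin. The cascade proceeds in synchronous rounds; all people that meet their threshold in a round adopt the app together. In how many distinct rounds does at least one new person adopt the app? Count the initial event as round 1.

2

Round 1 — Kai adopts the app (initial).
Round 2 — checking thresholds:
  Fay: 1 of 2 neighbours ≥ 1, adopts the app.
  Gus: 1 of 1 neighbours ≥ 1, adopts the app.
  Pia: 1 of 3 neighbours ≥ 1, adopts the app.
Round 3 — no new adoptions; cascade stops.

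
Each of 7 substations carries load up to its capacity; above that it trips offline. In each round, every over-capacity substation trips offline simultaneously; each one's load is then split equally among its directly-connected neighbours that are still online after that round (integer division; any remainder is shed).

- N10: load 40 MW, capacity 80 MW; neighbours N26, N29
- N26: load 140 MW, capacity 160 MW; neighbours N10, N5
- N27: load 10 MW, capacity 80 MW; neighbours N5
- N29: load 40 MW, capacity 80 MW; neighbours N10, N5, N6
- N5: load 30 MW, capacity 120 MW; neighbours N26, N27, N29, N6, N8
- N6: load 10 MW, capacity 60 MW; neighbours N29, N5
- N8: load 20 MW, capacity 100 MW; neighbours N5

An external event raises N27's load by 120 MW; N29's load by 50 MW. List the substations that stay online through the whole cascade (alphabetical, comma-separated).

N8

Round 1 — N27 at 130 > 80; N29 at 90 > 80. N27, N29 trip offline.
  N27 sheds 130 MW to N5: 130 each.
    N5: 30+130 = 160 > 120
  N29 sheds 90 MW to N10, N5, N6: 30 each.
    N10: 40+30 = 70 ≤ 80
    N5: 160+30 = 190 > 120
    N6: 10+30 = 40 ≤ 60
Round 2 — N5 trips offline.
  N5 sheds 190 MW to N26, N6, N8: 63 each (1 lost).
    N26: 140+63 = 203 > 160
    N6: 40+63 = 103 > 60
    N8: 20+63 = 83 ≤ 100
Round 3 — N26, N6 trip offline.
  N26 sheds 203 MW to N10: 203 each.
    N10: 70+203 = 273 > 80
  N6 sheds 103 MW: no online neighbours, lost.
Round 4 — N10 trips offline.
  N10 sheds 273 MW: no online neighbours, lost.
No further trips.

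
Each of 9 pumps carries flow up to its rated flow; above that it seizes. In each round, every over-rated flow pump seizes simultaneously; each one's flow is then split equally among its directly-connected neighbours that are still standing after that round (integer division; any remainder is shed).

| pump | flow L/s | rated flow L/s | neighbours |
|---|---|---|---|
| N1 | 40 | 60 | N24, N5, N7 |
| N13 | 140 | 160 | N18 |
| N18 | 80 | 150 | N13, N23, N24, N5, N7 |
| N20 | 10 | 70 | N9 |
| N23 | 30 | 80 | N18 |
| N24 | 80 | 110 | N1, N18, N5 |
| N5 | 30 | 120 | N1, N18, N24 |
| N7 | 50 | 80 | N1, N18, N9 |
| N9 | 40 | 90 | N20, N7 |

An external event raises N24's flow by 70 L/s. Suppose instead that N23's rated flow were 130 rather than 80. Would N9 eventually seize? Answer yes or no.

With N23's rated flow at 130:
Round 1 — N24 at 150 > 110. N24 seizes.
  N24 sheds 150 L/s to N1, N18, N5: 50 each.
    N1: 40+50 = 90 > 60
    N18: 80+50 = 130 ≤ 150
    N5: 30+50 = 80 ≤ 120
Round 2 — N1 seizes.
  N1 sheds 90 L/s to N5, N7: 45 each.
    N5: 80+45 = 125 > 120
    N7: 50+45 = 95 > 80
Round 3 — N5, N7 seize.
  N5 sheds 125 L/s to N18: 125 each.
    N18: 130+125 = 255 > 150
  N7 sheds 95 L/s to N18, N9: 47 each (1 lost).
    N18: 255+47 = 302 > 150
    N9: 40+47 = 87 ≤ 90
Round 4 — N18 seizes.
  N18 sheds 302 L/s to N13, N23: 151 each.
    N13: 140+151 = 291 > 160
    N23: 30+151 = 181 > 130
Round 5 — N13, N23 seize.
  N13 sheds 291 L/s: no online neighbours, lost.
  N23 sheds 181 L/s: no online neighbours, lost.
No further seizures.

no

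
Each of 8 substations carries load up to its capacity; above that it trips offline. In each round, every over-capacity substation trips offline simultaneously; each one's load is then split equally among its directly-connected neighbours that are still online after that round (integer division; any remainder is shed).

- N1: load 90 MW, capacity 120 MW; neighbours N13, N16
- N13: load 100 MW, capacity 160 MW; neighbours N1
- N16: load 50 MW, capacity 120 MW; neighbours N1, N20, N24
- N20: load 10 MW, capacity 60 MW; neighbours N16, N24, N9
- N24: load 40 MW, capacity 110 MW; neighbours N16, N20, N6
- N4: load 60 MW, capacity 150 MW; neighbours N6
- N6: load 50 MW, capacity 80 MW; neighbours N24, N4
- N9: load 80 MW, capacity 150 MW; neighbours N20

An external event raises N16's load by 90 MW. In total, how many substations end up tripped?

3

Round 1 — N16 at 140 > 120. N16 trips offline.
  N16 sheds 140 MW to N1, N20, N24: 46 each (2 lost).
    N1: 90+46 = 136 > 120
    N20: 10+46 = 56 ≤ 60
    N24: 40+46 = 86 ≤ 110
Round 2 — N1 trips offline.
  N1 sheds 136 MW to N13: 136 each.
    N13: 100+136 = 236 > 160
Round 3 — N13 trips offline.
  N13 sheds 236 MW: no online neighbours, lost.
No further trips.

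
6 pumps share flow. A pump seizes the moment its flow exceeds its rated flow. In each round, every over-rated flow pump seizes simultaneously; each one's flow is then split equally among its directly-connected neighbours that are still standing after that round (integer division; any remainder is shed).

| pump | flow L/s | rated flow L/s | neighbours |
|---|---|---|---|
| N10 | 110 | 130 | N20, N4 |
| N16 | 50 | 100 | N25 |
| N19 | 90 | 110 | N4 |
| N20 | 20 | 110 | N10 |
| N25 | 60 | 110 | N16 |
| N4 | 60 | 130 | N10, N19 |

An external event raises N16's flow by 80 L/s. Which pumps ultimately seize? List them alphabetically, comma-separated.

Round 1 — N16 at 130 > 100. N16 seizes.
  N16 sheds 130 L/s to N25: 130 each.
    N25: 60+130 = 190 > 110
Round 2 — N25 seizes.
  N25 sheds 190 L/s: no online neighbours, lost.
No further seizures.

N16, N25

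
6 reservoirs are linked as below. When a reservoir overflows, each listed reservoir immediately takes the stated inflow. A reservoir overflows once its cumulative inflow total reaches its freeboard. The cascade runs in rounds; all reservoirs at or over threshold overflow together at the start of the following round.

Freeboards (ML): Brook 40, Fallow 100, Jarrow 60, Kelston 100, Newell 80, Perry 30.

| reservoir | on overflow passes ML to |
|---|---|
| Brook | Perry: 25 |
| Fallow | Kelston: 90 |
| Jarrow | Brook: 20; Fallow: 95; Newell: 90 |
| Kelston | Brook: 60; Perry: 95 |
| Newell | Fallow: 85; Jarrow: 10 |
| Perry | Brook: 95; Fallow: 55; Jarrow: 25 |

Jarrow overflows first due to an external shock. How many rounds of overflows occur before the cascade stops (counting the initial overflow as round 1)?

Round 1 — Jarrow overflows (initial).
  Brook: +20 → 20 < 40
  Fallow: +95 → 95 < 100
  Newell: +90 → 90 ≥ 80
Round 2 — Newell overflows.
  Fallow: +85 → 180 ≥ 100
Round 3 — Fallow overflows.
  Kelston: +90 → 90 < 100
No further overflows.

3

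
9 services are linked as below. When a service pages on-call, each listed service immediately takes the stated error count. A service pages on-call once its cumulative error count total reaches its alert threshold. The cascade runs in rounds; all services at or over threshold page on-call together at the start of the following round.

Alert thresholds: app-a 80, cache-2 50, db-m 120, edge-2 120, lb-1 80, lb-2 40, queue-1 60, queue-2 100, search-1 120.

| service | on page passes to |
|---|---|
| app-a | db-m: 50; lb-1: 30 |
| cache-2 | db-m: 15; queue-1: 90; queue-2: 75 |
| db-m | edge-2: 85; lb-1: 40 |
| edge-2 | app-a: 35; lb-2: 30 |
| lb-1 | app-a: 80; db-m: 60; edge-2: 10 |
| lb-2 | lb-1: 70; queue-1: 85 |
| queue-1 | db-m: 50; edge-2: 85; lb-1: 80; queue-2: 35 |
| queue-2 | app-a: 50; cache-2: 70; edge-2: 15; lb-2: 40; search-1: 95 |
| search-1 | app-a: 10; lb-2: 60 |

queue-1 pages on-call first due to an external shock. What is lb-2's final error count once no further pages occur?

30

Round 1 — queue-1 pages on-call (initial).
  db-m: +50 → 50 < 120
  edge-2: +85 → 85 < 120
  lb-1: +80 → 80 ≥ 80
  queue-2: +35 → 35 < 100
Round 2 — lb-1 pages on-call.
  app-a: +80 → 80 ≥ 80
  db-m: +60 → 110 < 120
  edge-2: +10 → 95 < 120
Round 3 — app-a pages on-call.
  db-m: +50 → 160 ≥ 120
Round 4 — db-m pages on-call.
  edge-2: +85 → 180 ≥ 120
Round 5 — edge-2 pages on-call.
  lb-2: +30 → 30 < 40
No further pages.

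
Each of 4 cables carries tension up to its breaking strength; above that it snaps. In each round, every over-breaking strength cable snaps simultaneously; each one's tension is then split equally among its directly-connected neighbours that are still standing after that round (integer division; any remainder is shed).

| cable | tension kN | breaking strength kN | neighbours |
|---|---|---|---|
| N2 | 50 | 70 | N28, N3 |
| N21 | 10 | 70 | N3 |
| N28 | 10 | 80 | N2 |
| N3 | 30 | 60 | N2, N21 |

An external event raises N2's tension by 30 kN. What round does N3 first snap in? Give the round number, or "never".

2

Round 1 — N2 at 80 > 70. N2 snaps.
  N2 sheds 80 kN to N28, N3: 40 each.
    N28: 10+40 = 50 ≤ 80
    N3: 30+40 = 70 > 60
Round 2 — N3 snaps.
  N3 sheds 70 kN to N21: 70 each.
    N21: 10+70 = 80 > 70
Round 3 — N21 snaps.
  N21 sheds 80 kN: no online neighbours, lost.
No further breaks.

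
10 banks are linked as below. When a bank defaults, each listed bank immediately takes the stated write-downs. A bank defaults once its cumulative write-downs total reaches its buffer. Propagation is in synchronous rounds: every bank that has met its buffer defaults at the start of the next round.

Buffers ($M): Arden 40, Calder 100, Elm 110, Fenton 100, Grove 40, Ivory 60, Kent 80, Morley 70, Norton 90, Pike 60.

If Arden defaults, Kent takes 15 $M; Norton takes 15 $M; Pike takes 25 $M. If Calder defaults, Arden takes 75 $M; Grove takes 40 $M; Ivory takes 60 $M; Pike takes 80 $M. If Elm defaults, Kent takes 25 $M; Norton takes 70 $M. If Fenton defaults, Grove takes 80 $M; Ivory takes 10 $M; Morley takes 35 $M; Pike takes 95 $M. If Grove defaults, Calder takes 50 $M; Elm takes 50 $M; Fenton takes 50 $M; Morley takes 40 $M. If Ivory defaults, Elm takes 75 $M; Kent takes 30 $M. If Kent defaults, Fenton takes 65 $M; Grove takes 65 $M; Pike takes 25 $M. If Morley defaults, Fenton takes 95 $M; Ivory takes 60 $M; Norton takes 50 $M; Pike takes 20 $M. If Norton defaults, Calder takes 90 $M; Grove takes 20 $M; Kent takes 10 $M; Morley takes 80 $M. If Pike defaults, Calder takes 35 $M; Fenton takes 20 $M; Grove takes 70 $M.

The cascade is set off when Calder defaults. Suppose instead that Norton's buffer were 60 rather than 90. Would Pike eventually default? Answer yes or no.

With Norton's buffer at 60:
Round 1 — Calder defaults (initial).
  Arden: +75 → 75 ≥ 40
  Grove: +40 → 40 ≥ 40
  Ivory: +60 → 60 ≥ 60
  Pike: +80 → 80 ≥ 60
Round 2 — Arden, Grove, Ivory, Pike default.
  Elm: +50+75 → 125 ≥ 110
  Fenton: +50+20 → 70 < 100
  Kent: +15+30 → 45 < 80
  Morley: +40 → 40 < 70
  Norton: +15 → 15 < 60
Round 3 — Elm defaults.
  Kent: +25 → 70 < 80
  Norton: +70 → 85 ≥ 60
Round 4 — Norton defaults.
  Kent: +10 → 80 ≥ 80
  Morley: +80 → 120 ≥ 70
Round 5 — Kent, Morley default.
  Fenton: +65+95 → 230 ≥ 100
Round 6 — Fenton defaults.
No further defaults.

yes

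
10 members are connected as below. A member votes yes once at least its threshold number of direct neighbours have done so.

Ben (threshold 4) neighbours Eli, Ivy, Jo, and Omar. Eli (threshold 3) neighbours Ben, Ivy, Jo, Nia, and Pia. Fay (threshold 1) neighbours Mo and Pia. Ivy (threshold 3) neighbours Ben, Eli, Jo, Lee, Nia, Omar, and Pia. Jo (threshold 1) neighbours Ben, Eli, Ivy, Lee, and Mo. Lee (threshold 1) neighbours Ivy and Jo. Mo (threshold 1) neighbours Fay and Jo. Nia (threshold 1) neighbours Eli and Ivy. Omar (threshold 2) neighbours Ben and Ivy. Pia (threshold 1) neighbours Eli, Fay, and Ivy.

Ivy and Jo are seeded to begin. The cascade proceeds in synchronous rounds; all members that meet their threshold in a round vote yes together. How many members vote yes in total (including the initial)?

8

Round 1 — Ivy, Jo vote yes (initial).
Round 2 — checking thresholds:
  Ben: 2 of 4 neighbours < 4, not yet.
  Eli: 2 of 5 neighbours < 3, not yet.
  Lee: 2 of 2 neighbours ≥ 1, votes yes.
  Mo: 1 of 2 neighbours ≥ 1, votes yes.
  Nia: 1 of 2 neighbours ≥ 1, votes yes.
  Omar: 1 of 2 neighbours < 2, not yet.
  Pia: 1 of 3 neighbours ≥ 1, votes yes.
Round 3 — checking thresholds:
  Ben: 2 of 4 neighbours < 4, not yet.
  Eli: 4 of 5 neighbours ≥ 3, votes yes.
  Fay: 2 of 2 neighbours ≥ 1, votes yes.
  Omar: 1 of 2 neighbours < 2, not yet.
Round 4 — no new yes votes; cascade stops.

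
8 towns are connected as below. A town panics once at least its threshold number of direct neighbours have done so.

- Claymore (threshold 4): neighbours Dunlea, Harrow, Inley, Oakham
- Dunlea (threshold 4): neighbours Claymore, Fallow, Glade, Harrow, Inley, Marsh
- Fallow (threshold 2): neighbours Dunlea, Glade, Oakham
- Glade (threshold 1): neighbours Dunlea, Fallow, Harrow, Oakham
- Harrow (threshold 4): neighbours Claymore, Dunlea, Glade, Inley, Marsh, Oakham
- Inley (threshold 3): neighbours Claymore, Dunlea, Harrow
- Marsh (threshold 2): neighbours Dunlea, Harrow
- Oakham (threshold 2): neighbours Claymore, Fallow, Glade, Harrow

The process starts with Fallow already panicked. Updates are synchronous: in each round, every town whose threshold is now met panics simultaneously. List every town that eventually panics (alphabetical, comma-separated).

Round 1 — Fallow panics (initial).
Round 2 — checking thresholds:
  Dunlea: 1 of 6 neighbours < 4, not yet.
  Glade: 1 of 4 neighbours ≥ 1, panics.
  Oakham: 1 of 4 neighbours < 2, not yet.
Round 3 — checking thresholds:
  Dunlea: 2 of 6 neighbours < 4, not yet.
  Harrow: 1 of 6 neighbours < 4, not yet.
  Oakham: 2 of 4 neighbours ≥ 2, panics.
Round 4 — no new panics; cascade stops.

Fallow, Glade, Oakham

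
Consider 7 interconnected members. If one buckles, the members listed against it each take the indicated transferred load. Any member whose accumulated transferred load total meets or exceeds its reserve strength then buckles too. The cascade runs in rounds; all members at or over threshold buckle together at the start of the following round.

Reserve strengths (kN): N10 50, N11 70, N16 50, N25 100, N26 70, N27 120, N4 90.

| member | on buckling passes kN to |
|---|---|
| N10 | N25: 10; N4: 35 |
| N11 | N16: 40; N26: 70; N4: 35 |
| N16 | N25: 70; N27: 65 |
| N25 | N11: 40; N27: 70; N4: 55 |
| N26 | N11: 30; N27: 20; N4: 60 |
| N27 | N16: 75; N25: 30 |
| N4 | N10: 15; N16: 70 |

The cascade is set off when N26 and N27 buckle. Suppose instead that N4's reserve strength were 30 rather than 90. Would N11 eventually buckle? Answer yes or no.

With N4's reserve strength at 30:
Round 1 — N26, N27 buckle (initial).
  N11: +30 → 30 < 70
  N16: +75 → 75 ≥ 50
  N25: +30 → 30 < 100
  N4: +60 → 60 ≥ 30
Round 2 — N16, N4 buckle.
  N10: +15 → 15 < 50
  N25: +70 → 100 ≥ 100
Round 3 — N25 buckles.
  N11: +40 → 70 ≥ 70
Round 4 — N11 buckles.
No further bucklings.

yes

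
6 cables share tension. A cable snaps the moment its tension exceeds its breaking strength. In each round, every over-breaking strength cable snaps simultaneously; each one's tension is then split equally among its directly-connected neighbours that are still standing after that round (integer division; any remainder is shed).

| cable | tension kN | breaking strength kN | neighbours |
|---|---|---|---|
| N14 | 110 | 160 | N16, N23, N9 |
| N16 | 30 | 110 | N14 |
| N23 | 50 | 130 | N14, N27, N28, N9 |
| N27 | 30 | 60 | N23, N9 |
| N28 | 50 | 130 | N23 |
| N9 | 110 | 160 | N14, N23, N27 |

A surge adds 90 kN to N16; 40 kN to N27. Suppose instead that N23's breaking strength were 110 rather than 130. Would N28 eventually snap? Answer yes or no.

With N23's breaking strength at 110:
Round 1 — N16 at 120 > 110; N27 at 70 > 60. N16, N27 snap.
  N16 sheds 120 kN to N14: 120 each.
    N14: 110+120 = 230 > 160
  N27 sheds 70 kN to N23, N9: 35 each.
    N23: 50+35 = 85 ≤ 110
    N9: 110+35 = 145 ≤ 160
Round 2 — N14 snaps.
  N14 sheds 230 kN to N23, N9: 115 each.
    N23: 85+115 = 200 > 110
    N9: 145+115 = 260 > 160
Round 3 — N23, N9 snap.
  N23 sheds 200 kN to N28: 200 each.
    N28: 50+200 = 250 > 130
  N9 sheds 260 kN: no online neighbours, lost.
Round 4 — N28 snaps.
  N28 sheds 250 kN: no online neighbours, lost.
No further breaks.

yes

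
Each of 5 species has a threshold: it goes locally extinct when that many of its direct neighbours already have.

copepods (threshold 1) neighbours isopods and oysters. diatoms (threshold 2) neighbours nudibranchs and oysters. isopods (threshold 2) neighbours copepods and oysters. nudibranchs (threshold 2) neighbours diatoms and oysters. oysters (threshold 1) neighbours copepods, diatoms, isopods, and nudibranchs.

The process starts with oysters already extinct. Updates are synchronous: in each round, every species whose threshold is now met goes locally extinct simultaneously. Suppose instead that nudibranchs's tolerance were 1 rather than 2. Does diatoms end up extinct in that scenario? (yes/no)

yes

With nudibranchs's tolerance at 1:
Round 1 — oysters goes locally extinct (initial).
Round 2 — checking thresholds:
  copepods: 1 of 2 neighbours ≥ 1, goes locally extinct.
  diatoms: 1 of 2 neighbours < 2, holds.
  isopods: 1 of 2 neighbours < 2, holds.
  nudibranchs: 1 of 2 neighbours ≥ 1, goes locally extinct.
Round 3 — checking thresholds:
  diatoms: 2 of 2 neighbours ≥ 2, goes locally extinct.
  isopods: 2 of 2 neighbours ≥ 2, goes locally extinct.
Round 4 — no new extinctions; cascade stops.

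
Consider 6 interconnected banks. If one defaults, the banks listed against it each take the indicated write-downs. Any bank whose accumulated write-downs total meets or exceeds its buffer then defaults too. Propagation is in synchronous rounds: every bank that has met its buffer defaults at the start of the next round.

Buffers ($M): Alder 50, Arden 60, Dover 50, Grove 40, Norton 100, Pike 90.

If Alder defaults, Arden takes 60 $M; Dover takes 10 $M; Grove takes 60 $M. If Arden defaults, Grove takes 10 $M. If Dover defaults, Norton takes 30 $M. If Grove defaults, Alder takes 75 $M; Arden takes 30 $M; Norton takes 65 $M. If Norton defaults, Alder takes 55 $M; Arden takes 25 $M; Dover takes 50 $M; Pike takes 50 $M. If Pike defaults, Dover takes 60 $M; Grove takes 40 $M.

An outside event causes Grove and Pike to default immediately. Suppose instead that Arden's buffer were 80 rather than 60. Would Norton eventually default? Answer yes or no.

no

With Arden's buffer at 80:
Round 1 — Grove, Pike default (initial).
  Alder: +75 → 75 ≥ 50
  Arden: +30 → 30 < 80
  Dover: +60 → 60 ≥ 50
  Norton: +65 → 65 < 100
Round 2 — Alder, Dover default.
  Arden: +60 → 90 ≥ 80
  Norton: +30 → 95 < 100
Round 3 — Arden defaults.
No further defaults.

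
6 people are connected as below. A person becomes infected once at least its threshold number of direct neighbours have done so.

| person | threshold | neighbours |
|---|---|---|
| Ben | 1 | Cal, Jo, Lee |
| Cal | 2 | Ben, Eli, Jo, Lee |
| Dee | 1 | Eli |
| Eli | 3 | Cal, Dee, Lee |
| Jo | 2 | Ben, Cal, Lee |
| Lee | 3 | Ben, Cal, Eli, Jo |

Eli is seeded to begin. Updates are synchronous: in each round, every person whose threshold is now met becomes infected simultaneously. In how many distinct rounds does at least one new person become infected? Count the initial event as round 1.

Round 1 — Eli becomes infected (initial).
Round 2 — checking thresholds:
  Cal: 1 of 4 neighbours < 2, not yet.
  Dee: 1 of 1 neighbours ≥ 1, becomes infected.
  Lee: 1 of 4 neighbours < 3, not yet.
Round 3 — no new infections; cascade stops.

2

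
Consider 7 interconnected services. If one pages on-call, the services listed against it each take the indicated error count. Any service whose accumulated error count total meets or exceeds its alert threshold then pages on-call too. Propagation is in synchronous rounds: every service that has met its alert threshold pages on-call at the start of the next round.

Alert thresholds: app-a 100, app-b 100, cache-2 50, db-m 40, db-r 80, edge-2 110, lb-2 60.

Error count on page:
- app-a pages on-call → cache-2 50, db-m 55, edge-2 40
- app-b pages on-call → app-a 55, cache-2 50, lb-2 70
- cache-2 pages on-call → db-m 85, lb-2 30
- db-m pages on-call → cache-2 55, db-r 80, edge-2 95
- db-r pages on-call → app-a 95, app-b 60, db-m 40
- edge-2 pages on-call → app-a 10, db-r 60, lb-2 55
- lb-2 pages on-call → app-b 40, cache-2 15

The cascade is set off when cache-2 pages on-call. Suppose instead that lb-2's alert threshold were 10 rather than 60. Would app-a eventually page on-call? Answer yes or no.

With lb-2's alert threshold at 10:
Round 1 — cache-2 pages on-call (initial).
  db-m: +85 → 85 ≥ 40
  lb-2: +30 → 30 ≥ 10
Round 2 — db-m, lb-2 page on-call.
  app-b: +40 → 40 < 100
  db-r: +80 → 80 ≥ 80
  edge-2: +95 → 95 < 110
Round 3 — db-r pages on-call.
  app-a: +95 → 95 < 100
  app-b: +60 → 100 ≥ 100
Round 4 — app-b pages on-call.
  app-a: +55 → 150 ≥ 100
Round 5 — app-a pages on-call.
  edge-2: +40 → 135 ≥ 110
Round 6 — edge-2 pages on-call.
No further pages.

yes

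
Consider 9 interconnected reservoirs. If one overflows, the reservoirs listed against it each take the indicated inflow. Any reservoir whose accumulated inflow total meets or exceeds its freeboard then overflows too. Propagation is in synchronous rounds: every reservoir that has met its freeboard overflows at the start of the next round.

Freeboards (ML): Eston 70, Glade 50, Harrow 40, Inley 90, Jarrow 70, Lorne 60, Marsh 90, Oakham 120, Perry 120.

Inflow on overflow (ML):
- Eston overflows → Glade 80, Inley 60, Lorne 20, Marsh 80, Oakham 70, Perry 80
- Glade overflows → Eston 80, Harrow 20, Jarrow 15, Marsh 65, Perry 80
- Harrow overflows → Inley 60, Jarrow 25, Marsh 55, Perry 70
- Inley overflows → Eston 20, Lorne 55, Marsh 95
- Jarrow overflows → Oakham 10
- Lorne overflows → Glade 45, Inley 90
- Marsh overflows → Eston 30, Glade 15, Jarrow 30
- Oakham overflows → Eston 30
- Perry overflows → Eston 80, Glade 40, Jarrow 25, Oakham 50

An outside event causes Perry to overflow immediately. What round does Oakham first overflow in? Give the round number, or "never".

3

Round 1 — Perry overflows (initial).
  Eston: +80 → 80 ≥ 70
  Glade: +40 → 40 < 50
  Jarrow: +25 → 25 < 70
  Oakham: +50 → 50 < 120
Round 2 — Eston overflows.
  Glade: +80 → 120 ≥ 50
  Inley: +60 → 60 < 90
  Lorne: +20 → 20 < 60
  Marsh: +80 → 80 < 90
  Oakham: +70 → 120 ≥ 120
Round 3 — Glade, Oakham overflow.
  Harrow: +20 → 20 < 40
  Jarrow: +15 → 40 < 70
  Marsh: +65 → 145 ≥ 90
Round 4 — Marsh overflows.
  Jarrow: +30 → 70 ≥ 70
Round 5 — Jarrow overflows.
No further overflows.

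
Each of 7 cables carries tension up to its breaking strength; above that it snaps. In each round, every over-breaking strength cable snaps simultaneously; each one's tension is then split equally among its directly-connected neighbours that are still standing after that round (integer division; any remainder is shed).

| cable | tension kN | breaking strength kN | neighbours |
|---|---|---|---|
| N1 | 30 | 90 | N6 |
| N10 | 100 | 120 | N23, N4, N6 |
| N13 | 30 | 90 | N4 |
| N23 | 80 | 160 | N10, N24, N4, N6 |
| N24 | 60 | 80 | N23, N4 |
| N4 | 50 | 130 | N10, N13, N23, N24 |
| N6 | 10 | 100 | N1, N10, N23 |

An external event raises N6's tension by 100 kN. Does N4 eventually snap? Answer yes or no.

Round 1 — N6 at 110 > 100. N6 snaps.
  N6 sheds 110 kN to N1, N10, N23: 36 each (2 lost).
    N1: 30+36 = 66 ≤ 90
    N10: 100+36 = 136 > 120
    N23: 80+36 = 116 ≤ 160
Round 2 — N10 snaps.
  N10 sheds 136 kN to N23, N4: 68 each.
    N23: 116+68 = 184 > 160
    N4: 50+68 = 118 ≤ 130
Round 3 — N23 snaps.
  N23 sheds 184 kN to N24, N4: 92 each.
    N24: 60+92 = 152 > 80
    N4: 118+92 = 210 > 130
Round 4 — N24, N4 snap.
  N24 sheds 152 kN: no online neighbours, lost.
  N4 sheds 210 kN to N13: 210 each.
    N13: 30+210 = 240 > 90
Round 5 — N13 snaps.
  N13 sheds 240 kN: no online neighbours, lost.
No further breaks.

yes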